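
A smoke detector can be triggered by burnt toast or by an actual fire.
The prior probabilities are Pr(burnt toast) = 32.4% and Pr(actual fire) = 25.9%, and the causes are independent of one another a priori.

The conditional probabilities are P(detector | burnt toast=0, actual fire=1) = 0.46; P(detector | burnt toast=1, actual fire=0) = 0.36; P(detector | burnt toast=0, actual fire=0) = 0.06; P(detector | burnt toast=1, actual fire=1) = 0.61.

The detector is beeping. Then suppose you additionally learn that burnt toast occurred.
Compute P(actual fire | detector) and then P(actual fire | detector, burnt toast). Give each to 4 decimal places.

P(actual fire | detector) ≈ 0.5307; P(actual fire | detector, burnt toast) ≈ 0.3720

P(detector) = 0.06×0.676×0.741 + 0.46×0.676×0.259 + 0.36×0.324×0.741 + 0.61×0.324×0.259 = 0.030055 + 0.080539 + 0.086430 + 0.051189 = 0.248213
The actual fire-present share is 0.080539 + 0.051189 = 0.131728.
P(actual fire | detector) = 0.131728 / 0.248213 ≈ 0.5307

With the extra evidence:
Weight on actual fire=true, given the evidence: 0.61·0.259 = 0.157990
Denominator P(detector | burnt toast): 0.36·0.741 + 0.61·0.259 = 0.424750
P(actual fire | detector, burnt toast) = 0.157990/0.424750 ≈ 0.3720
This is intercausal reasoning (explaining away): once burnt toast accounts for the detector, actual fire becomes less likely.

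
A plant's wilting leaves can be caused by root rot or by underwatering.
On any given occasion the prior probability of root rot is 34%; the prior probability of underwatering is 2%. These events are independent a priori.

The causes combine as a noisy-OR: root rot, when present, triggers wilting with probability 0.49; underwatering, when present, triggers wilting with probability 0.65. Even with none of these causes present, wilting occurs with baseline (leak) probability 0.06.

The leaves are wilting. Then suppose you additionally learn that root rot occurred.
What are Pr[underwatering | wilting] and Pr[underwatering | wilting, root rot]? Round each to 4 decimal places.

Under noisy-OR, P(wilting | causes) = 1 − (1−0.06)·∏(1−qᵢ) over the active causes.
Weight on underwatering=true, given the evidence: 0.008857 + 0.005659 = 0.014516
Normalizer over all consistent configurations: 0.06·0.66·0.98 + 0.671·0.66·0.02 + 0.5206·0.34·0.98 + 0.83221·0.34·0.02 = 0.226788
P(underwatering | wilting) = 0.014516/0.226788 ≈ 0.0640

Now condition on the additional information:
For the numerator, keep only underwatering=true terms: 0.83221·0.02 = 0.016644
Normalizer over all consistent configurations: 0.5206·0.98 + 0.83221·0.02 = 0.526832
Posterior = 0.016644 / 0.526832 ≈ 0.0316
This is intercausal reasoning (explaining away): once root rot accounts for the wilting, underwatering becomes less likely.

Pr[underwatering | wilting] ≈ 0.0640; Pr[underwatering | wilting, root rot] ≈ 0.0316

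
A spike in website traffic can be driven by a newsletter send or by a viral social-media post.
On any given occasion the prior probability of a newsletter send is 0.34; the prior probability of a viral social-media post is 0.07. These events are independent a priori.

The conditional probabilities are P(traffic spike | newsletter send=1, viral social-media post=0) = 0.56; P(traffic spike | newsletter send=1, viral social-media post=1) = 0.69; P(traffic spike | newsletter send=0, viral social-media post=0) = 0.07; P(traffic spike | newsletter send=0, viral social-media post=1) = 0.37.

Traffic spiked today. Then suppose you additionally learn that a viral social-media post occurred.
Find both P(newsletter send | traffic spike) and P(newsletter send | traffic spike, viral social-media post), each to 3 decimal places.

Enumerate the 4 (newsletter send, viral social-media post) configurations and weight by the priors:
  P(traffic spike) = 0.07*0.66*0.93 + 0.37*0.66*0.07 + 0.56*0.34*0.93 + 0.69*0.34*0.07
        = 0.042966 + 0.017094 + 0.177072 + 0.016422 = 0.253554
The terms with newsletter send present sum to 0.193494, so
  P(newsletter send | traffic spike) = 0.193494 / 0.253554 ≈ 0.763

Now also conditioning on viral social-media post=true:
Weight on newsletter send=true, given the evidence: 0.69*0.34 = 0.234600
The normalizing constant is 0.37*0.66 + 0.69*0.34 = 0.478800
Posterior = 0.234600 / 0.478800 ≈ 0.490

P(newsletter send | traffic spike) ≈ 0.763; P(newsletter send | traffic spike, viral social-media post) ≈ 0.490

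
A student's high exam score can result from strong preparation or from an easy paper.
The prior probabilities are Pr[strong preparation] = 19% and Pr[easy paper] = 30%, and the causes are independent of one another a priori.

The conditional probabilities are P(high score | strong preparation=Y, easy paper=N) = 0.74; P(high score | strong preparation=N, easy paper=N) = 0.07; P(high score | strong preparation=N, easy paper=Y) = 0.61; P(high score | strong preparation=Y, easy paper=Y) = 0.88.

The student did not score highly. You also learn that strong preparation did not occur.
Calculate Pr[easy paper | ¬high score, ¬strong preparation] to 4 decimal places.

For the numerator, keep only easy paper=true terms: 0.39*0.3 = 0.117000
Normalizer over all consistent configurations: 0.93*0.7 + 0.39*0.3 = 0.768000
P(easy paper | ¬high score, ¬strong preparation) = 0.117000/0.768000 ≈ 0.1523

Pr[easy paper | ¬high score, ¬strong preparation] ≈ 0.1523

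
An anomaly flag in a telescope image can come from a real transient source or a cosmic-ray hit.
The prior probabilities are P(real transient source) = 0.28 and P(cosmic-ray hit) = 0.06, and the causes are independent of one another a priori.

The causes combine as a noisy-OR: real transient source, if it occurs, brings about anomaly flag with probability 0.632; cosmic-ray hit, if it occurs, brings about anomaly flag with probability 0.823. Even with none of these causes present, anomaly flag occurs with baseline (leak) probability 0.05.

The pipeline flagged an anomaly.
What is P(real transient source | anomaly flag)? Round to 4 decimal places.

P(real transient source | anomaly flag) ≈ 0.7282

Under noisy-OR, P(anomaly flag | causes) = 1 − (1−0.05)·∏(1−qᵢ) over the active causes.
Enumerate the 4 (real transient source, cosmic-ray hit) configurations and weight by the priors:
  P(anomaly flag) = 0.05*0.72*0.94 + 0.83185*0.72*0.06 + 0.6504*0.28*0.94 + 0.938121*0.28*0.06
        = 0.033840 + 0.035936 + 0.171185 + 0.015760 = 0.256721
The terms with real transient source present sum to 0.186945, so
  P(real transient source | anomaly flag) = 0.186945 / 0.256721 ≈ 0.7282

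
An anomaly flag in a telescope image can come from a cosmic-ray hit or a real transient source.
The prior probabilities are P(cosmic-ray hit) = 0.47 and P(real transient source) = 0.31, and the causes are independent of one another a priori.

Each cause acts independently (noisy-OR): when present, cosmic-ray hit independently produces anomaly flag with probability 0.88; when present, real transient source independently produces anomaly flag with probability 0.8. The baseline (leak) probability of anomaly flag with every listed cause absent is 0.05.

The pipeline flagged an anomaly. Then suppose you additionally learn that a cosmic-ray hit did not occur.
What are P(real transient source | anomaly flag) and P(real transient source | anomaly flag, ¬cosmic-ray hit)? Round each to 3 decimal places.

P(real transient source | anomaly flag) ≈ 0.474; P(real transient source | anomaly flag, ¬cosmic-ray hit) ≈ 0.879

Under noisy-OR, P(anomaly flag | causes) = 1 − (1−0.05)·∏(1−qᵢ) over the active causes.
For the numerator, keep only real transient source=true terms: 0.133083 + 0.142378 = 0.275461
Normalizer over all consistent configurations: 0.05×0.53×0.69 + 0.81×0.53×0.31 + 0.886×0.47×0.69 + 0.9772×0.47×0.31 = 0.581076
Posterior = 0.275461 / 0.581076 ≈ 0.474

Now condition on the additional information:
By total probability over both values of real transient source:
  P(anomaly flag | ¬cosmic-ray hit) = 0.05*0.69 + 0.81*0.31
        = 0.034500 + 0.251100 = 0.285600
The terms with real transient source present sum to 0.251100, so
  P(real transient source | anomaly flag, ¬cosmic-ray hit) = 0.251100 / 0.285600 ≈ 0.879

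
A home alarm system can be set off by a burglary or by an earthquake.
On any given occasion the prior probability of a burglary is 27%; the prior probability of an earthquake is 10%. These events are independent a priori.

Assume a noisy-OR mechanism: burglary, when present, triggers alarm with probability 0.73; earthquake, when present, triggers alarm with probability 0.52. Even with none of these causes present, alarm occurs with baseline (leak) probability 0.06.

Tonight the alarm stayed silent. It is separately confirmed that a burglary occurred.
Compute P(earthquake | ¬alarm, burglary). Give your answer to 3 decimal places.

P(earthquake | ¬alarm, burglary) ≈ 0.051

Under noisy-OR, P(alarm | causes) = 1 − (1−0.06)·∏(1−qᵢ) over the active causes.
Enumerate both values of earthquake and weight by the priors:
  P(¬alarm | burglary) = 0.2538×0.9 + 0.121824×0.1
        = 0.228420 + 0.012182 = 0.240602
Configurations with earthquake contribute 0.012182, so
  P(earthquake | ¬alarm, burglary) = 0.012182 / 0.240602 ≈ 0.051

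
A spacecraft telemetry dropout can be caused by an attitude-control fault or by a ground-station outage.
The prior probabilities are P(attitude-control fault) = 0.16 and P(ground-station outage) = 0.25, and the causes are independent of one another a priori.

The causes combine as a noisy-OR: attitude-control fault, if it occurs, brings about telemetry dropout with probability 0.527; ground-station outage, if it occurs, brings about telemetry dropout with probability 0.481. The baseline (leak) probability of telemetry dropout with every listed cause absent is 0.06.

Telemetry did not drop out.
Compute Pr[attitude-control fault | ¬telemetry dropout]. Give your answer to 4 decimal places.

Under noisy-OR, P(telemetry dropout | causes) = 1 − (1−0.06)·∏(1−qᵢ) over the active causes.
P(¬telemetry dropout) = 0.94·0.84·0.75 + 0.48786·0.84·0.25 + 0.44462·0.16·0.75 + 0.230758·0.16·0.25 = 0.592200 + 0.102451 + 0.053354 + 0.009230 = 0.757235
Of this, 0.062584 comes from 0.053354 + 0.009230 (the attitude-control fault=true cases).
So P(attitude-control fault | ¬telemetry dropout) = 0.062584/0.757235 ≈ 0.0826.

Pr[attitude-control fault | ¬telemetry dropout] ≈ 0.0826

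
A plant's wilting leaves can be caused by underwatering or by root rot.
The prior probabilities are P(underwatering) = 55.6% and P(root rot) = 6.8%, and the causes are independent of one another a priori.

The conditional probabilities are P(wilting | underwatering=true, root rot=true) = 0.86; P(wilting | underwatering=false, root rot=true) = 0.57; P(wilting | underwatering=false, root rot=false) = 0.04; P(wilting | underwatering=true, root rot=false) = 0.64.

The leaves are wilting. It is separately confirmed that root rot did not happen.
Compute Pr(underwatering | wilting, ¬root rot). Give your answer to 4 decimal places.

P(wilting | ¬root rot) = 0.04*0.444 + 0.64*0.556 = 0.017760 + 0.355840 = 0.373600
Restricting to configurations with underwatering present: 0.64*0.556 = 0.355840.
So P(underwatering | wilting, ¬root rot) = 0.355840/0.373600 ≈ 0.9525.

Pr(underwatering | wilting, ¬root rot) ≈ 0.9525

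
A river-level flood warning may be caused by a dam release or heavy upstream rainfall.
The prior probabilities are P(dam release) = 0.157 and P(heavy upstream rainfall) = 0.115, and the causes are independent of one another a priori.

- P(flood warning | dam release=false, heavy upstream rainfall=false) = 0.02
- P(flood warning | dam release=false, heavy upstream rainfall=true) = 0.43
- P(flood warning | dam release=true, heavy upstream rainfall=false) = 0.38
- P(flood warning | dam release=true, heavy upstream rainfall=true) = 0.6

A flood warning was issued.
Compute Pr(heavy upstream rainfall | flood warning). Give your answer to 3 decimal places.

Pr(heavy upstream rainfall | flood warning) ≈ 0.437

Sum P(flood warning|·) weighted by the priors over the 4 (dam release, heavy upstream rainfall) configurations:
  P(flood warning) = 0.02·0.843·0.885 + 0.43·0.843·0.115 + 0.38·0.157·0.885 + 0.6·0.157·0.115
        = 0.014921 + 0.041686 + 0.052799 + 0.010833 = 0.120239
Keeping only the heavy upstream rainfall-present terms gives 0.052519, so
  P(heavy upstream rainfall | flood warning) = 0.052519 / 0.120239 ≈ 0.437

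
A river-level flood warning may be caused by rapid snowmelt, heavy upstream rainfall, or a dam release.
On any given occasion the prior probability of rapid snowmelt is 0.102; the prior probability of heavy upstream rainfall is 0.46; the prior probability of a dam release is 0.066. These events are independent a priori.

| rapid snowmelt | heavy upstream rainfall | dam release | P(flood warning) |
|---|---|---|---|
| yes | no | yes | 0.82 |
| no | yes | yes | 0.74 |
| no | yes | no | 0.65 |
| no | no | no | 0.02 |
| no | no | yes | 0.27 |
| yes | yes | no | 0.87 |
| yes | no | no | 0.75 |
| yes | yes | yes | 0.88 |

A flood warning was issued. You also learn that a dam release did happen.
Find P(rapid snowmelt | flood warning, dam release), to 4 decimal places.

P(rapid snowmelt | flood warning, dam release) ≈ 0.1653

P(flood warning | dam release) = 0.27·0.898·0.54 + 0.74·0.898·0.46 + 0.82·0.102·0.54 + 0.88·0.102·0.46 = 0.130928 + 0.305679 + 0.045166 + 0.041290 = 0.523063
The rapid snowmelt-present share is 0.045166 + 0.041290 = 0.086456.
Hence the posterior is 0.086456/0.523063 ≈ 0.1653.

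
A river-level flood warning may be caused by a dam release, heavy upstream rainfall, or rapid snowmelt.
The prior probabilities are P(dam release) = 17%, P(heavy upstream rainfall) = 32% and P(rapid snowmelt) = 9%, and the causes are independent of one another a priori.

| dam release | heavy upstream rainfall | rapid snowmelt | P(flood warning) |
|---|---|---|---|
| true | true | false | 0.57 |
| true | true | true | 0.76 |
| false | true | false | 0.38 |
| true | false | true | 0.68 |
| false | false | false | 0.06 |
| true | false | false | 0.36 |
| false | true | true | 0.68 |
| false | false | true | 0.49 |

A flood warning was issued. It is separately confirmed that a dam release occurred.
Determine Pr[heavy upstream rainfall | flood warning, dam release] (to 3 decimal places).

Pr[heavy upstream rainfall | flood warning, dam release] ≈ 0.415

P(flood warning | dam release) = 0.36·0.68·0.91 + 0.68·0.68·0.09 + 0.57·0.32·0.91 + 0.76·0.32·0.09 = 0.222768 + 0.041616 + 0.165984 + 0.021888 = 0.452256
The heavy upstream rainfall-present share is 0.165984 + 0.021888 = 0.187872.
So P(heavy upstream rainfall | flood warning, dam release) = 0.187872/0.452256 ≈ 0.415.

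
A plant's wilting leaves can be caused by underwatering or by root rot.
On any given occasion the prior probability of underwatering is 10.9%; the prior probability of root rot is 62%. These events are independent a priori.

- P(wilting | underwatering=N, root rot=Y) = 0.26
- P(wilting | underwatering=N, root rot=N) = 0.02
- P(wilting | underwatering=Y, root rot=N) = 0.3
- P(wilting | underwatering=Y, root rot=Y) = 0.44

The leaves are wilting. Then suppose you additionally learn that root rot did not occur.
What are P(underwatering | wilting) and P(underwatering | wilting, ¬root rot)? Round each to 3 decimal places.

P(underwatering | wilting) ≈ 0.219; P(underwatering | wilting, ¬root rot) ≈ 0.647

P(wilting) = 0.02×0.891×0.38 + 0.26×0.891×0.62 + 0.3×0.109×0.38 + 0.44×0.109×0.62 = 0.006772 + 0.143629 + 0.012426 + 0.029735 = 0.192562
Restricting to configurations with underwatering present: 0.012426 + 0.029735 = 0.042161.
Hence the posterior is 0.042161/0.192562 ≈ 0.219.

Now condition on the additional information:
P(wilting | ¬root rot) = 0.02·0.891 + 0.3·0.109 = 0.017820 + 0.032700 = 0.050520
Of this, 0.032700 comes from 0.3·0.109 (the underwatering=true cases).
P(underwatering | wilting, ¬root rot) = 0.032700 / 0.050520 ≈ 0.647
With root rot excluded, underwatering must carry more of the explanatory weight for the wilting.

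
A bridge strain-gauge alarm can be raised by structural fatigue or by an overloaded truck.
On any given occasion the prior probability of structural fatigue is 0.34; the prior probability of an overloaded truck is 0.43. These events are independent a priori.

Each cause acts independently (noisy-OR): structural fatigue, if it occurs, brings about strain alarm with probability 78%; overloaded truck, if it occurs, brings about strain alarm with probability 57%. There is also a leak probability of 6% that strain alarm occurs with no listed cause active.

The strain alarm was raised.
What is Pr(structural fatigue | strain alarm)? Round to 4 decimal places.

Pr(structural fatigue | strain alarm) ≈ 0.5995

Under noisy-OR, P(strain alarm | causes) = 1 − (1−0.06)·∏(1−qᵢ) over the active causes.
For the numerator, keep only structural fatigue=true terms: 0.153722 + 0.133199 = 0.286921
Denominator P(strain alarm): 0.06×0.66×0.57 + 0.5958×0.66×0.43 + 0.7932×0.34×0.57 + 0.911076×0.34×0.43 = 0.478581
P(structural fatigue | strain alarm) = 0.286921/0.478581 ≈ 0.5995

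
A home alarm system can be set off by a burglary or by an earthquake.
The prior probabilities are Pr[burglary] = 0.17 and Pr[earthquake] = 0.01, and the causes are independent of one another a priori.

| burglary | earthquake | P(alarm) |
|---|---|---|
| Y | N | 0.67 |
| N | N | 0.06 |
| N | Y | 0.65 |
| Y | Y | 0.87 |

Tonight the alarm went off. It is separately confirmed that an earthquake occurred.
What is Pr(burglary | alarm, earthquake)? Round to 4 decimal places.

P(alarm | earthquake) = 0.65*0.83 + 0.87*0.17 = 0.539500 + 0.147900 = 0.687400
The burglary-present share is 0.87*0.17 = 0.147900.
Hence the posterior is 0.147900/0.687400 ≈ 0.2152.

Pr(burglary | alarm, earthquake) ≈ 0.2152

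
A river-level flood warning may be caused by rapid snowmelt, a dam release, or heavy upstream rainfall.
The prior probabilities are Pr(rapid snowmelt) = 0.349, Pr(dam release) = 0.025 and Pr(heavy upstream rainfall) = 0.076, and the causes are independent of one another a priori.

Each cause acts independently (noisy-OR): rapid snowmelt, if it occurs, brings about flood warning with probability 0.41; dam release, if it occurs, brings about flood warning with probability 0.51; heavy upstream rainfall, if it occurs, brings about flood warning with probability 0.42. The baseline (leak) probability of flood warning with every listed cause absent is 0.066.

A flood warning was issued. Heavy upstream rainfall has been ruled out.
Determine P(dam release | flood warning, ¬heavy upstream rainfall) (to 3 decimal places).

P(dam release | flood warning, ¬heavy upstream rainfall) ≈ 0.072

Under noisy-OR, P(flood warning | causes) = 1 − (1−0.066)·∏(1−qᵢ) over the active causes.
For the numerator, keep only dam release=true terms: 0.008827 + 0.006369 = 0.015196
Normalizer over all consistent configurations: 0.066*0.651*0.975 + 0.54234*0.651*0.025 + 0.44894*0.349*0.975 + 0.729981*0.349*0.025 = 0.209851
Posterior = 0.015196 / 0.209851 ≈ 0.072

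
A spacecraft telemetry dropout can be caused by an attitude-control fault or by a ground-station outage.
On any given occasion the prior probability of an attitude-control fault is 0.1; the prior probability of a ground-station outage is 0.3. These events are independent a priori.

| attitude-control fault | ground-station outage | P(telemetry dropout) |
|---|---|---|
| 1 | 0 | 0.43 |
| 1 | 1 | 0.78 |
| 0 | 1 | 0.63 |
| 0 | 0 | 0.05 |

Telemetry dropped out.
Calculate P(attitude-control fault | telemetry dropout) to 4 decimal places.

P(attitude-control fault | telemetry dropout) ≈ 0.2097

P(telemetry dropout) = 0.05×0.9×0.7 + 0.63×0.9×0.3 + 0.43×0.1×0.7 + 0.78×0.1×0.3 = 0.031500 + 0.170100 + 0.030100 + 0.023400 = 0.255100
The attitude-control fault-present share is 0.030100 + 0.023400 = 0.053500.
P(attitude-control fault | telemetry dropout) = 0.053500 / 0.255100 ≈ 0.2097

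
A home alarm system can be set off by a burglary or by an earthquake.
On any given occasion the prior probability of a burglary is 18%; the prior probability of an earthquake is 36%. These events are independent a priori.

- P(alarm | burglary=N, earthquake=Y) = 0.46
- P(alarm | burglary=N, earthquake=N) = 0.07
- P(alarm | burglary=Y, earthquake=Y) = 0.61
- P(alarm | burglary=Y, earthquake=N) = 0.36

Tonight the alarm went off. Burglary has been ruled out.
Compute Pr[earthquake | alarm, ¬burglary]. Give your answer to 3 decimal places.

Weight on earthquake=true, given the evidence: 0.46*0.36 = 0.165600
The normalizing constant is 0.07*0.64 + 0.46*0.36 = 0.210400
P(earthquake | alarm, ¬burglary) = 0.165600/0.210400 ≈ 0.787

Pr[earthquake | alarm, ¬burglary] ≈ 0.787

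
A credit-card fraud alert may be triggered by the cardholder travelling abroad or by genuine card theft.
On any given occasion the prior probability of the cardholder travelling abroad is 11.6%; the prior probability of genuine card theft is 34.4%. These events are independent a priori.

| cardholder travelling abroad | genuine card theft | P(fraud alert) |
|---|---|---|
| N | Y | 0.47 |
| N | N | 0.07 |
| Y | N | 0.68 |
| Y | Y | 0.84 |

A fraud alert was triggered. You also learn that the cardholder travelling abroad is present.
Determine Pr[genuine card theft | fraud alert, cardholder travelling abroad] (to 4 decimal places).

Enumerate both values of genuine card theft and weight by the priors:
  P(fraud alert | cardholder travelling abroad) = 0.68·0.656 + 0.84·0.344
        = 0.446080 + 0.288960 = 0.735040
The terms with genuine card theft present sum to 0.288960, so
  P(genuine card theft | fraud alert, cardholder travelling abroad) = 0.288960 / 0.735040 ≈ 0.3931

Pr[genuine card theft | fraud alert, cardholder travelling abroad] ≈ 0.3931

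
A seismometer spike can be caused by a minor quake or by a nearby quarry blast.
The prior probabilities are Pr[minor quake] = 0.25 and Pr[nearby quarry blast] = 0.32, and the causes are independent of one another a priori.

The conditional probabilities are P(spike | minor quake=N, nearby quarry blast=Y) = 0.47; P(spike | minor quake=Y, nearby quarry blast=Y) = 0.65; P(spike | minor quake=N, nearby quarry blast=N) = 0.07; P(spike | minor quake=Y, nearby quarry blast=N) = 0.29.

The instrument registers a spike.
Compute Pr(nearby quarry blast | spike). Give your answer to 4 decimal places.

P(spike) = 0.07·0.75·0.68 + 0.47·0.75·0.32 + 0.29·0.25·0.68 + 0.65·0.25·0.32 = 0.035700 + 0.112800 + 0.049300 + 0.052000 = 0.249800
Of this, 0.164800 comes from 0.112800 + 0.052000 (the nearby quarry blast=true cases).
P(nearby quarry blast | spike) = 0.164800 / 0.249800 ≈ 0.6597

Pr(nearby quarry blast | spike) ≈ 0.6597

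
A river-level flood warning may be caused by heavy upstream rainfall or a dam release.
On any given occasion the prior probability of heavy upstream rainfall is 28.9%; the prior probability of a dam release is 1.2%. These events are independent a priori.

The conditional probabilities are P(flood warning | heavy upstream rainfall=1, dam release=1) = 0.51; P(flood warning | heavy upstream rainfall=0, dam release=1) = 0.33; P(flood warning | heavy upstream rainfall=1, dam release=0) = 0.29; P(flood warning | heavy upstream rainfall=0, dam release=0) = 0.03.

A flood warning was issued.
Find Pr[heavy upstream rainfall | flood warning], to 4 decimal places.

Pr[heavy upstream rainfall | flood warning] ≈ 0.7797

By total probability over the 4 (heavy upstream rainfall, dam release) configurations:
  P(flood warning) = 0.03×0.711×0.988 + 0.33×0.711×0.012 + 0.29×0.289×0.988 + 0.51×0.289×0.012
        = 0.021074 + 0.002816 + 0.082804 + 0.001769 = 0.108463
Keeping only the heavy upstream rainfall-present terms gives 0.084573, so
  P(heavy upstream rainfall | flood warning) = 0.084573 / 0.108463 ≈ 0.7797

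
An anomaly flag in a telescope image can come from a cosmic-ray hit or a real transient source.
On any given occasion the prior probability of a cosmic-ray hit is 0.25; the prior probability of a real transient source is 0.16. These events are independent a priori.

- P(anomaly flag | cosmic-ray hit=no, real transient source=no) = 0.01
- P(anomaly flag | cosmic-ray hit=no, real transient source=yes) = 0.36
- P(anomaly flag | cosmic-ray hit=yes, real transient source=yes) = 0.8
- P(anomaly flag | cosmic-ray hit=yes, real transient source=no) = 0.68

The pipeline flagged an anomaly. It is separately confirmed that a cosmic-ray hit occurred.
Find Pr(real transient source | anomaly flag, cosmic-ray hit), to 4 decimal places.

For the numerator, keep only real transient source=true terms: 0.8*0.16 = 0.128000
Denominator P(anomaly flag | cosmic-ray hit): 0.68*0.84 + 0.8*0.16 = 0.699200
Posterior = 0.128000 / 0.699200 ≈ 0.1831

Pr(real transient source | anomaly flag, cosmic-ray hit) ≈ 0.1831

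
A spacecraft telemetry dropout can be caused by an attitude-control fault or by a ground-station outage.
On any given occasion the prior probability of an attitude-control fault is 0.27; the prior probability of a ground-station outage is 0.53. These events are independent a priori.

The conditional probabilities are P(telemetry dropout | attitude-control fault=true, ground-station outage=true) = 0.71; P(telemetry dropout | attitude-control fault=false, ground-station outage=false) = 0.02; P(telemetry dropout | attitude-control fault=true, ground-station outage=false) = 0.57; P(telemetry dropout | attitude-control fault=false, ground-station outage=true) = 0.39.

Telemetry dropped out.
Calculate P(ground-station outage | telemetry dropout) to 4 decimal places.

P(ground-station outage | telemetry dropout) ≈ 0.7612

P(telemetry dropout) = 0.02*0.73*0.47 + 0.39*0.73*0.53 + 0.57*0.27*0.47 + 0.71*0.27*0.53 = 0.006862 + 0.150891 + 0.072333 + 0.101601 = 0.331687
The ground-station outage-present share is 0.150891 + 0.101601 = 0.252492.
Hence the posterior is 0.252492/0.331687 ≈ 0.7612.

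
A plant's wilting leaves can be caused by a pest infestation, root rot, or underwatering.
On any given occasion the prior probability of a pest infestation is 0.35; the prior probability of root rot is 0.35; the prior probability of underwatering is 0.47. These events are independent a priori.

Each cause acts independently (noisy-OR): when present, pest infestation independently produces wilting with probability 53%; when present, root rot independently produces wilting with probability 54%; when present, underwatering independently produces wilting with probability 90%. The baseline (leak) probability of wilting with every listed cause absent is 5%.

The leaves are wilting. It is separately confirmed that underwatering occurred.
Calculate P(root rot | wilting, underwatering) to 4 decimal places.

Under noisy-OR, P(wilting | causes) = 1 − (1−0.05)·∏(1−qᵢ) over the active causes.
Enumerate the 4 (pest infestation, root rot) configurations and weight by the priors:
  P(wilting | underwatering) = 0.905·0.65·0.65 + 0.9563·0.65·0.35 + 0.95535·0.35·0.65 + 0.979461·0.35·0.35
        = 0.382363 + 0.217558 + 0.217342 + 0.119984 = 0.937247
The terms with root rot present sum to 0.337542, so
  P(root rot | wilting, underwatering) = 0.337542 / 0.937247 ≈ 0.3601

P(root rot | wilting, underwatering) ≈ 0.3601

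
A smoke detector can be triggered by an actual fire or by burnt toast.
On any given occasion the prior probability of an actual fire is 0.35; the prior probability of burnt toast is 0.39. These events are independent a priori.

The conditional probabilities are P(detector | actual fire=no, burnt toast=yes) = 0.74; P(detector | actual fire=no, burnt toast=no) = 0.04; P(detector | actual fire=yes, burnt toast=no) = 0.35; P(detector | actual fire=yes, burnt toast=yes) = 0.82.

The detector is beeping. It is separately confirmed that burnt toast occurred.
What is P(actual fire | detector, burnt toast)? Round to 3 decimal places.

P(detector | burnt toast) = 0.74×0.65 + 0.82×0.35 = 0.481000 + 0.287000 = 0.768000
Of this, 0.287000 comes from 0.82×0.35 (the actual fire=true cases).
Hence the posterior is 0.287000/0.768000 ≈ 0.374.

P(actual fire | detector, burnt toast) ≈ 0.374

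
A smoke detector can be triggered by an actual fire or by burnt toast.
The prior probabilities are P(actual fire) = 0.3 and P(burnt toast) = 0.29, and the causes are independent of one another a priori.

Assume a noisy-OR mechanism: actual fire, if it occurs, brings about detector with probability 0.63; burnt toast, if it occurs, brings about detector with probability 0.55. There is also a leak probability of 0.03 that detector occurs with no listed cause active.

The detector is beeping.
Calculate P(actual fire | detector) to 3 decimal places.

Under noisy-OR, P(detector | causes) = 1 − (1−0.03)·∏(1−qᵢ) over the active causes.
For the numerator, keep only actual fire=true terms: 0.136554 + 0.072949 = 0.209503
Normalizer over all consistent configurations: 0.03×0.7×0.71 + 0.5635×0.7×0.29 + 0.6411×0.3×0.71 + 0.838495×0.3×0.29 = 0.338803
Posterior = 0.209503 / 0.338803 ≈ 0.618

P(actual fire | detector) ≈ 0.618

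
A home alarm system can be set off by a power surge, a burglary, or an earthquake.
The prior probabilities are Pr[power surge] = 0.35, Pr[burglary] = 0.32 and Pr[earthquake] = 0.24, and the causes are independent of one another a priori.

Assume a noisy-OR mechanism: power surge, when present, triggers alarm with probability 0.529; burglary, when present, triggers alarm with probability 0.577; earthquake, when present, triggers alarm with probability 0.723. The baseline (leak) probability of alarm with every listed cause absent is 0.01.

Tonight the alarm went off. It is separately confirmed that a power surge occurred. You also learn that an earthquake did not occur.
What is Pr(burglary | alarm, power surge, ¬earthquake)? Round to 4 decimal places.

Pr(burglary | alarm, power surge, ¬earthquake) ≈ 0.4145

Under noisy-OR, P(alarm | causes) = 1 − (1−0.01)·∏(1−qᵢ) over the active causes.
P(alarm | power surge, ¬earthquake) = 0.53371*0.68 + 0.802759*0.32 = 0.362923 + 0.256883 = 0.619806
Restricting to configurations with burglary present: 0.802759*0.32 = 0.256883.
So P(burglary | alarm, power surge, ¬earthquake) = 0.256883/0.619806 ≈ 0.4145.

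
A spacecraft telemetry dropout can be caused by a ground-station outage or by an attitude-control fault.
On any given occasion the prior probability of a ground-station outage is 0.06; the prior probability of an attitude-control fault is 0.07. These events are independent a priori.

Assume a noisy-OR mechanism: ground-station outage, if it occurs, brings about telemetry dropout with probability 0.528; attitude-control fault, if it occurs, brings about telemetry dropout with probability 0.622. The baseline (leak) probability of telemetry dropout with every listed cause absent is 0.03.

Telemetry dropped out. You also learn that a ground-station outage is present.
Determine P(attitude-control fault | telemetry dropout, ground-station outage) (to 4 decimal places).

Under noisy-OR, P(telemetry dropout | causes) = 1 − (1−0.03)·∏(1−qᵢ) over the active causes.
P(telemetry dropout | ground-station outage) = 0.54216*0.93 + 0.826936*0.07 = 0.504209 + 0.057886 = 0.562095
Of this, 0.057886 comes from 0.826936*0.07 (the attitude-control fault=true cases).
So P(attitude-control fault | telemetry dropout, ground-station outage) = 0.057886/0.562095 ≈ 0.1030.

P(attitude-control fault | telemetry dropout, ground-station outage) ≈ 0.1030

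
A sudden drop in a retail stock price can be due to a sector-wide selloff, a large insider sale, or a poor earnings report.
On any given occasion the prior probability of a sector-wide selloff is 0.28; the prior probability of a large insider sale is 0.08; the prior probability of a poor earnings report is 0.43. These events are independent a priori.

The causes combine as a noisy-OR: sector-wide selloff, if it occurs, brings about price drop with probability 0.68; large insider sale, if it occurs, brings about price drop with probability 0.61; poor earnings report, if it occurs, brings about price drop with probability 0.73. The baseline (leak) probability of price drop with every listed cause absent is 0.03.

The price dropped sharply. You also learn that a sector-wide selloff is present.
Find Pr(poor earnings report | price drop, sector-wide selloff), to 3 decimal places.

Under noisy-OR, P(price drop | causes) = 1 − (1−0.03)·∏(1−qᵢ) over the active causes.
Weight on poor earnings report=true, given the evidence: 0.362446 + 0.033276 = 0.395722
Normalizer over all consistent configurations: 0.6896×0.92×0.57 + 0.916192×0.92×0.43 + 0.878944×0.08×0.57 + 0.967315×0.08×0.43 = 0.797428
P(poor earnings report | price drop, sector-wide selloff) = 0.395722/0.797428 ≈ 0.496

Pr(poor earnings report | price drop, sector-wide selloff) ≈ 0.496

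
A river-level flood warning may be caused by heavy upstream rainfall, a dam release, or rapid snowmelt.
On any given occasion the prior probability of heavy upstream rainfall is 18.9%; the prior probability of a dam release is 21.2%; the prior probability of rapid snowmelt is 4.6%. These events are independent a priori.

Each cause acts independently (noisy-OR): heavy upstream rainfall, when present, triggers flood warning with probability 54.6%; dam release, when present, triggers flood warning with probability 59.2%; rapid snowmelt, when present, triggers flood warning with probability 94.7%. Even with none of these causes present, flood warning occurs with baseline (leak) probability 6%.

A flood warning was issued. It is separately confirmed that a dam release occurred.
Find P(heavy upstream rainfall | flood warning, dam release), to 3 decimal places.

P(heavy upstream rainfall | flood warning, dam release) ≈ 0.235

Under noisy-OR, P(flood warning | causes) = 1 − (1−0.06)·∏(1−qᵢ) over the active causes.
P(flood warning | dam release) = 0.61648*0.811*0.954 + 0.979673*0.811*0.046 + 0.825882*0.189*0.954 + 0.990772*0.189*0.046 = 0.476967 + 0.036548 + 0.148911 + 0.008614 = 0.671040
Of this, 0.157525 comes from 0.148911 + 0.008614 (the heavy upstream rainfall=true cases).
Hence the posterior is 0.157525/0.671040 ≈ 0.235.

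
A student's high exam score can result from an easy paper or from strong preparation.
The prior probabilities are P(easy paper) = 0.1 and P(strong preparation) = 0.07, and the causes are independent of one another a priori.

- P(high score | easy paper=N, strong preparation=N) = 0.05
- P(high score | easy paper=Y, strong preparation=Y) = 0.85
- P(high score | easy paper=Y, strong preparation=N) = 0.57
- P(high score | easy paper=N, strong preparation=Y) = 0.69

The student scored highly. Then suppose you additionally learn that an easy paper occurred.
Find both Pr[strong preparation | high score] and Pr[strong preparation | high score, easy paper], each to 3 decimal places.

Pr[strong preparation | high score] ≈ 0.343; Pr[strong preparation | high score, easy paper] ≈ 0.101

P(high score) = 0.05·0.9·0.93 + 0.69·0.9·0.07 + 0.57·0.1·0.93 + 0.85·0.1·0.07 = 0.041850 + 0.043470 + 0.053010 + 0.005950 = 0.144280
Of this, 0.049420 comes from 0.043470 + 0.005950 (the strong preparation=true cases).
So P(strong preparation | high score) = 0.049420/0.144280 ≈ 0.343.

Now condition on the additional information:
Weight on strong preparation=true, given the evidence: 0.85·0.07 = 0.059500
Denominator P(high score | easy paper): 0.57·0.93 + 0.85·0.07 = 0.589600
P(strong preparation | high score, easy paper) = 0.059500/0.589600 ≈ 0.101
This is intercausal reasoning (explaining away): once easy paper accounts for the high score, strong preparation becomes less likely.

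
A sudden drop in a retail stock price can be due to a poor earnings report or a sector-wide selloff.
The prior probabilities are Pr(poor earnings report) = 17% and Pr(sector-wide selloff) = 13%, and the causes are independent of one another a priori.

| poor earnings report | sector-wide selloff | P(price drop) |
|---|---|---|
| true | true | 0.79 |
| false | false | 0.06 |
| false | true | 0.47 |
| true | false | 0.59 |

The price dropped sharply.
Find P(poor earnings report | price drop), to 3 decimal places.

P(price drop) = 0.06·0.83·0.87 + 0.47·0.83·0.13 + 0.59·0.17·0.87 + 0.79·0.17·0.13 = 0.043326 + 0.050713 + 0.087261 + 0.017459 = 0.198759
Restricting to configurations with poor earnings report present: 0.087261 + 0.017459 = 0.104720.
So P(poor earnings report | price drop) = 0.104720/0.198759 ≈ 0.527.

P(poor earnings report | price drop) ≈ 0.527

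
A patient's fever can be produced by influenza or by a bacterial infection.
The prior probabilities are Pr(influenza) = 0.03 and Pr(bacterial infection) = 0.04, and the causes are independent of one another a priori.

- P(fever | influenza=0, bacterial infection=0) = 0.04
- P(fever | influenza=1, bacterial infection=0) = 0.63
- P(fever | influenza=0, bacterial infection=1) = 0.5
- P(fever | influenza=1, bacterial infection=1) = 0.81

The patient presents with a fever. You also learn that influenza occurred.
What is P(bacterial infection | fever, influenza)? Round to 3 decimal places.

P(fever | influenza) = 0.63*0.96 + 0.81*0.04 = 0.604800 + 0.032400 = 0.637200
The bacterial infection-present share is 0.81*0.04 = 0.032400.
Hence the posterior is 0.032400/0.637200 ≈ 0.051.

P(bacterial infection | fever, influenza) ≈ 0.051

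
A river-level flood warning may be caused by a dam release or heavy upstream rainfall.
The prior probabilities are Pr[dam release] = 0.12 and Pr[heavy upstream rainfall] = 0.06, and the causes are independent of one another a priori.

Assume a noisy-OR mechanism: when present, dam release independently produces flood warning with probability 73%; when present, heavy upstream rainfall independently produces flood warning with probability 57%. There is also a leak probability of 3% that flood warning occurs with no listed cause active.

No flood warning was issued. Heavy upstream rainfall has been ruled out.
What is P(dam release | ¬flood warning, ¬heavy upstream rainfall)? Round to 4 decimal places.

P(dam release | ¬flood warning, ¬heavy upstream rainfall) ≈ 0.0355

Under noisy-OR, P(flood warning | causes) = 1 − (1−0.03)·∏(1−qᵢ) over the active causes.
Enumerate both values of dam release and weight by the priors:
  P(¬flood warning | ¬heavy upstream rainfall) = 0.97*0.88 + 0.2619*0.12
        = 0.853600 + 0.031428 = 0.885028
Configurations with dam release contribute 0.031428, so
  P(dam release | ¬flood warning, ¬heavy upstream rainfall) = 0.031428 / 0.885028 ≈ 0.0355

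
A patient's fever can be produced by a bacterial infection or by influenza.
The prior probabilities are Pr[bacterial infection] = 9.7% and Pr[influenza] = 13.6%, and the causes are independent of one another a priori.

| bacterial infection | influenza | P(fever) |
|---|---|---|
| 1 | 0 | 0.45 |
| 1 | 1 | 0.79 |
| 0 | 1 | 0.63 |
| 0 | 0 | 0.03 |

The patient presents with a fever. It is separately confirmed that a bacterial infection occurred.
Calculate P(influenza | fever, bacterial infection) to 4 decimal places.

Numerator (weight on configurations with influenza): 0.79*0.136 = 0.107440
Denominator P(fever | bacterial infection): 0.45*0.864 + 0.79*0.136 = 0.496240
P(influenza | fever, bacterial infection) = 0.107440/0.496240 ≈ 0.2165

P(influenza | fever, bacterial infection) ≈ 0.2165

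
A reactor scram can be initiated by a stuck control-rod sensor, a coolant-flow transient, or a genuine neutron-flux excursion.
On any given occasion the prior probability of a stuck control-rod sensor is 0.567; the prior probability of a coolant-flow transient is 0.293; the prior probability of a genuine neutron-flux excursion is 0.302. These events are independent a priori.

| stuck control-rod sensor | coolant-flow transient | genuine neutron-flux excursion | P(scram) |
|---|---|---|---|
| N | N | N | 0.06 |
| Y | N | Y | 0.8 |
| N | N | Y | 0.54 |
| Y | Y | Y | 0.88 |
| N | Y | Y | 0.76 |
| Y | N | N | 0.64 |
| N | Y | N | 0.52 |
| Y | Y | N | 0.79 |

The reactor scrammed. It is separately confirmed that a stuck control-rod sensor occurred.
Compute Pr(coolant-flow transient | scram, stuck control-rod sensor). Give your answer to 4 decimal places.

Sum P(scram|·) weighted by the priors over the 4 (coolant-flow transient, genuine neutron-flux excursion) configurations:
  P(scram | stuck control-rod sensor) = 0.64*0.707*0.698 + 0.8*0.707*0.302 + 0.79*0.293*0.698 + 0.88*0.293*0.302
        = 0.315831 + 0.170811 + 0.161566 + 0.077868 = 0.726076
Keeping only the coolant-flow transient-present terms gives 0.239434, so
  P(coolant-flow transient | scram, stuck control-rod sensor) = 0.239434 / 0.726076 ≈ 0.3298

Pr(coolant-flow transient | scram, stuck control-rod sensor) ≈ 0.3298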